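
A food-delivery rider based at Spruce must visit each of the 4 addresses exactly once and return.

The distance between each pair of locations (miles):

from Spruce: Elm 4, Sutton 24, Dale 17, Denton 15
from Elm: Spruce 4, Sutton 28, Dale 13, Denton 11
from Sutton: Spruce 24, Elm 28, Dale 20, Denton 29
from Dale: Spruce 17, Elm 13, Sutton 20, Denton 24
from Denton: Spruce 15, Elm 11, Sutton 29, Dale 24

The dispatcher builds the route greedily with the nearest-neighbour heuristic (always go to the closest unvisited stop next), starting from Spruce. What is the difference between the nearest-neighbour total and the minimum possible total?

The nearest-neighbour route is 2 miles longer than optimal.

Spruce: Elm=4, Denton=15, Dale=17, Sutton=24 ⇒ Elm
Elm: Denton=11, Dale=13, Sutton=28 ⇒ Denton
Denton: Dale=24, Sutton=29 ⇒ Dale
Dale: Sutton=20 ⇒ Sutton
NN route Spruce → Elm → Denton → Dale → Sutton → Spruce costs 83.
Optimal: Spruce → Elm → Dale → Sutton → Denton → Spruce costs 81 (by enumerating all 12 distinct tours).
Excess = 83 − 81 = 2.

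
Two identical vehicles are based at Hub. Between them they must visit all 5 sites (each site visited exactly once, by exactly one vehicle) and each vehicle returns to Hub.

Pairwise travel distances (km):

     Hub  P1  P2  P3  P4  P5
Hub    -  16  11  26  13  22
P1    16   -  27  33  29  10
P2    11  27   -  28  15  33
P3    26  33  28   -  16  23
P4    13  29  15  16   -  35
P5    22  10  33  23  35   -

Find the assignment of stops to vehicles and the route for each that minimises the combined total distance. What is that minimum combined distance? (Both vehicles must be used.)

Minimum combined distance: 100 km.

Check every non-empty split of the stops between the two vehicles; for each half take its own optimal tour:
  {P1} + {P2, P3, P4, P5}: 32 + 87 = 119
  {P2} + {P1, P3, P4, P5}: 22 + 78 = 100
  {P1, P2} + {P3, P4, P5}: 54 + 74 = 128
  {P3} + {P1, P2, P4, P5}: 52 + 87 = 139
  {P1, P3} + {P2, P4, P5}: 75 + 83 = 158
  {P2, P3} + {P1, P4, P5}: 65 + 74 = 139
  … (15 splits in total)
Best: vehicle 1 Hub → P2 → Hub = 22; vehicle 2 Hub → P1 → P5 → P3 → P4 → Hub = 78; combined 100.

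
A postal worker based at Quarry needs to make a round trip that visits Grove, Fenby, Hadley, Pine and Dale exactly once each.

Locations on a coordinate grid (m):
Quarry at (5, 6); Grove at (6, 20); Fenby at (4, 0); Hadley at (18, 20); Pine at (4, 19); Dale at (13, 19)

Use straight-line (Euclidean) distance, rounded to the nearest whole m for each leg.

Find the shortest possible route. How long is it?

57 m — the shortest possible round trip.

There are 60 distinct closed tours to check (reversals are equivalent).
Quarry → Grove → Fenby → Hadley → Pine → Dale → Quarry: 14+20+24+14+9+15 = 96
Quarry → Grove → Fenby → Hadley → Dale → Pine → Quarry: 14+20+24+5+9+13 = 85
Quarry → Grove → Fenby → Pine → Hadley → Dale → Quarry: 14+20+19+14+5+15 = 87
Quarry → Grove → Fenby → Pine → Dale → Hadley → Quarry: 14+20+19+9+5+19 = 86
Quarry → Grove → Fenby → Dale → Hadley → Pine → Quarry: 14+20+21+5+14+13 = 87
Quarry → Grove → Fenby → Dale → Pine → Hadley → Quarry: 14+20+21+9+14+19 = 97
Quarry → Grove → Hadley → Fenby → Pine → Dale → Quarry: 14+12+24+19+9+15 = 93
Quarry → Grove → Hadley → Fenby → Dale → Pine → Quarry: 14+12+24+21+9+13 = 93
Quarry → Grove → Hadley → Pine → Fenby → Dale → Quarry: 14+12+14+19+21+15 = 95
Quarry → Grove → Hadley → Pine → Dale → Fenby → Quarry: 14+12+14+9+21+6 = 76
Quarry → Grove → Hadley → Dale → Fenby → Pine → Quarry: 14+12+5+21+19+13 = 84
Quarry → Grove → Hadley → Dale → Pine → Fenby → Quarry: 14+12+5+9+19+6 = 65
Quarry → Grove → Pine → Fenby → Hadley → Dale → Quarry: 14+2+19+24+5+15 = 79
Quarry → Grove → Pine → Fenby → Dale → Hadley → Quarry: 14+2+19+21+5+19 = 80
… (46 more)
Quarry → Fenby → Hadley → Dale → Grove → Pine → Quarry: 6+24+5+7+2+13 = 57  ← best
The minimum is 57.
One optimal route: Quarry → Fenby → Hadley → Dale → Grove → Pine → Quarry (or its reverse).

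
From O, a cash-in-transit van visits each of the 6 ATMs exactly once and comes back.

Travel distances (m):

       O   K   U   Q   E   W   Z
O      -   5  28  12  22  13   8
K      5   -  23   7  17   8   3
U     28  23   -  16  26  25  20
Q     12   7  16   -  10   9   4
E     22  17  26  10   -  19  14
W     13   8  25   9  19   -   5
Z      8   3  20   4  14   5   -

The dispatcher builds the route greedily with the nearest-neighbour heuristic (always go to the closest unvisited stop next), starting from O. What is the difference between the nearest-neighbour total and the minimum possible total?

8 m longer than the optimal tour.

O: K=5, Z=8, Q=12, W=13, E=22, U=28 ⇒ K
K: Z=3, Q=7, W=8, E=17, U=23 ⇒ Z
Z: Q=4, W=5, E=14, U=20 ⇒ Q
Q: W=9, E=10, U=16 ⇒ W
W: E=19, U=25 ⇒ E
E: U=26 ⇒ U
NN route O → K → Z → Q → W → E → U → O costs 94.
Optimal: O → K → U → Q → E → W → Z → O costs 86 (by enumerating all 360 distinct tours).
Excess = 94 − 86 = 8.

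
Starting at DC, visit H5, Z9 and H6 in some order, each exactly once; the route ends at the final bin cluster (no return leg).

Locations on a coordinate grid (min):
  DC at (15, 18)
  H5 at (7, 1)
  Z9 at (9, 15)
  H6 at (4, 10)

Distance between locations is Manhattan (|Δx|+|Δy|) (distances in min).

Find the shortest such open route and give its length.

There are 3! = 6 possible orderings.
DC → H5 → Z9 → H6: 25+16+10 = 51
DC → H5 → H6 → Z9: 25+12+10 = 47
DC → Z9 → H5 → H6: 9+16+12 = 37
DC → Z9 → H6 → H5: 9+10+12 = 31
DC → H6 → H5 → Z9: 19+12+16 = 47
DC → H6 → Z9 → H5: 19+10+16 = 45
The minimum is 31.
One shortest path: DC → Z9 → H6 → H5.

31 min — the minimum one-way total.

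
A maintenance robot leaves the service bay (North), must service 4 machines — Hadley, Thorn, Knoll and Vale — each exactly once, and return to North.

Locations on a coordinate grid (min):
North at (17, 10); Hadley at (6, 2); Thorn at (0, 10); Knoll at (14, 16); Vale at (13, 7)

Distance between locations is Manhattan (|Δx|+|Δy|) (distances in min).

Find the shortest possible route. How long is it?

North-Hadley-Thorn-Knoll-Vale-North: 19+14+20+10+7 = 70
North-Hadley-Thorn-Vale-Knoll-North: 19+14+16+10+9 = 68
North-Hadley-Knoll-Thorn-Vale-North: 19+22+20+16+7 = 84
North-Hadley-Knoll-Vale-Thorn-North: 19+22+10+16+17 = 84
North-Hadley-Vale-Thorn-Knoll-North: 19+12+16+20+9 = 76
North-Hadley-Vale-Knoll-Thorn-North: 19+12+10+20+17 = 78
North-Thorn-Hadley-Knoll-Vale-North: 17+14+22+10+7 = 70
North-Thorn-Hadley-Vale-Knoll-North: 17+14+12+10+9 = 62
North-Thorn-Knoll-Hadley-Vale-North: 17+20+22+12+7 = 78
North-Thorn-Vale-Hadley-Knoll-North: 17+16+12+22+9 = 76
North-Knoll-Hadley-Thorn-Vale-North: 9+22+14+16+7 = 68
North-Knoll-Thorn-Hadley-Vale-North: 9+20+14+12+7 = 62
The minimum is 62.
One optimal route: North → Thorn → Hadley → Vale → Knoll → North (or its reverse).

62 min — the shortest possible round trip.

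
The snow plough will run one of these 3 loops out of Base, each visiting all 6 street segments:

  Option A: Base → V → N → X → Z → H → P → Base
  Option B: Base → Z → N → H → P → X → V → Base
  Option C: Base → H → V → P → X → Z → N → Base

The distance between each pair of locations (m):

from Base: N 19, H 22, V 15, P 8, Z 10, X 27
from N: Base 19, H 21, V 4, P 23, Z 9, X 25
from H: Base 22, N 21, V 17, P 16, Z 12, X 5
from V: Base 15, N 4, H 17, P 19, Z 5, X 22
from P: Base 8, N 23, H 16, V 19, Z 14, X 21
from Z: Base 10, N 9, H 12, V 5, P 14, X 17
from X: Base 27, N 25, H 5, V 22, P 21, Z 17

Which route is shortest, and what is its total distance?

Option A: 15 + 4 + 25 + 17 + 12 + 16 + 8 = 97
Option B: 10 + 9 + 21 + 16 + 21 + 22 + 15 = 114
Option C: 22 + 17 + 19 + 21 + 17 + 9 + 19 = 124

Shortest is Option A, total 97 m.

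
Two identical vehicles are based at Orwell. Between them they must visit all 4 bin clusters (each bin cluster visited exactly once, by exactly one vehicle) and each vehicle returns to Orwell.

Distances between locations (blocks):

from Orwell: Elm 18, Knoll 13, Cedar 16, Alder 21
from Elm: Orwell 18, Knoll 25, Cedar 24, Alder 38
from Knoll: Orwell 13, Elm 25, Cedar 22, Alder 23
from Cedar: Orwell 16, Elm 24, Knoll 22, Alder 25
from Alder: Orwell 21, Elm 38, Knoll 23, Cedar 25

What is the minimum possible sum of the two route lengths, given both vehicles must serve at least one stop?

Minimum combined distance: 113 blocks.

Try each way of splitting the stops between the two vehicles (each non-empty) and, for each split, find the best tour for each vehicle:
  {Elm} + {Knoll, Cedar, Alder}: 36 + 77 = 113
  {Knoll} + {Elm, Cedar, Alder}: 26 + 88 = 114
  {Elm, Knoll} + {Cedar, Alder}: 56 + 62 = 118
  {Cedar} + {Elm, Knoll, Alder}: 32 + 87 = 119
  {Elm, Cedar} + {Knoll, Alder}: 58 + 57 = 115
  {Knoll, Cedar} + {Elm, Alder}: 51 + 77 = 128
  … (7 splits in total)
Best: vehicle 1 Orwell → Elm → Orwell = 36; vehicle 2 Orwell → Knoll → Alder → Cedar → Orwell = 77; combined 113.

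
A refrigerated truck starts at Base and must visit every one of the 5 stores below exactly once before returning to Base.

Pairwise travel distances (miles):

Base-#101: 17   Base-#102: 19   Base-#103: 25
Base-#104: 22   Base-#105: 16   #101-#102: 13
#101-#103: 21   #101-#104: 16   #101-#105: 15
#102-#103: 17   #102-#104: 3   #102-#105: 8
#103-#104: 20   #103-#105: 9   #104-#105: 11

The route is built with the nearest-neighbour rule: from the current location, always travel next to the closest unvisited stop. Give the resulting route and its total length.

At Base the remaining stops are #105 16, #101 17, #102 19, #104 22, #103 25; go to #105.
At #105 the remaining stops are #102 8, #103 9, #104 11, #101 15; go to #102.
At #102 the remaining stops are #104 3, #101 13, #103 17; go to #104.
At #104 the remaining stops are #101 16, #103 20; go to #101.
At #101 the remaining stops are #103 21; go to #103.
Return #103→Base: 25.
Total = 16 + 8 + 3 + 16 + 21 + 25 = 89.

Total distance 89 miles via the nearest-neighbour route Base → #105 → #102 → #104 → #101 → #103 → Base.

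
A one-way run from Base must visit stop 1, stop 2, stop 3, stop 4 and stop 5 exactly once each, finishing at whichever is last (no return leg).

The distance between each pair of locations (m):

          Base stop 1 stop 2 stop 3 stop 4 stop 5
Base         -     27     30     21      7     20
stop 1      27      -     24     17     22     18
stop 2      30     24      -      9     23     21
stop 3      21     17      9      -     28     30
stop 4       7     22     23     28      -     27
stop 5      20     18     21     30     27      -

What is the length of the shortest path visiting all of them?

Minimum one-way distance = 74 m.

There are 5! = 120 possible orderings.
Base→stop 1→stop 2→stop 3→stop 4→stop 5: 27+24+9+28+27 = 115
Base→stop 1→stop 2→stop 3→stop 5→stop 4: 27+24+9+30+27 = 117
Base→stop 1→stop 2→stop 4→stop 3→stop 5: 27+24+23+28+30 = 132
Base→stop 1→stop 2→stop 4→stop 5→stop 3: 27+24+23+27+30 = 131
Base→stop 1→stop 2→stop 5→stop 3→stop 4: 27+24+21+30+28 = 130
Base→stop 1→stop 2→stop 5→stop 4→stop 3: 27+24+21+27+28 = 127
Base→stop 1→stop 3→stop 2→stop 4→stop 5: 27+17+9+23+27 = 103
Base→stop 1→stop 3→stop 2→stop 5→stop 4: 27+17+9+21+27 = 101
Base→stop 1→stop 3→stop 4→stop 2→stop 5: 27+17+28+23+21 = 116
Base→stop 1→stop 3→stop 4→stop 5→stop 2: 27+17+28+27+21 = 120
Base→stop 1→stop 3→stop 5→stop 2→stop 4: 27+17+30+21+23 = 118
Base→stop 1→stop 3→stop 5→stop 4→stop 2: 27+17+30+27+23 = 124
Base→stop 1→stop 4→stop 2→stop 3→stop 5: 27+22+23+9+30 = 111
Base→stop 1→stop 4→stop 2→stop 5→stop 3: 27+22+23+21+30 = 123
… (106 more)
Base→stop 4→stop 2→stop 3→stop 1→stop 5: 7+23+9+17+18 = 74  ← best
The minimum is 74.
One shortest path: Base → stop 4 → stop 2 → stop 3 → stop 1 → stop 5.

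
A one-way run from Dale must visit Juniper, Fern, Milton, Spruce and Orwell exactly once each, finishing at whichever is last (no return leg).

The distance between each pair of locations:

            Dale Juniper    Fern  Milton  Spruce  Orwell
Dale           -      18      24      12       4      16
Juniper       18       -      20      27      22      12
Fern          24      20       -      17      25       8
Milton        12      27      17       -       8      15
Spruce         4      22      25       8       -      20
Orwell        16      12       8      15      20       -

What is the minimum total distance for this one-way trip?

There are 5! = 120 possible orderings.
Dale→Juniper→Fern→Milton→Spruce→Orwell: 18+20+17+8+20 = 83
Dale→Juniper→Fern→Milton→Orwell→Spruce: 18+20+17+15+20 = 90
Dale→Juniper→Fern→Spruce→Milton→Orwell: 18+20+25+8+15 = 86
Dale→Juniper→Fern→Spruce→Orwell→Milton: 18+20+25+20+15 = 98
Dale→Juniper→Fern→Orwell→Milton→Spruce: 18+20+8+15+8 = 69
Dale→Juniper→Fern→Orwell→Spruce→Milton: 18+20+8+20+8 = 74
Dale→Juniper→Milton→Fern→Spruce→Orwell: 18+27+17+25+20 = 107
Dale→Juniper→Milton→Fern→Orwell→Spruce: 18+27+17+8+20 = 90
Dale→Juniper→Milton→Spruce→Fern→Orwell: 18+27+8+25+8 = 86
Dale→Juniper→Milton→Spruce→Orwell→Fern: 18+27+8+20+8 = 81
Dale→Juniper→Milton→Orwell→Fern→Spruce: 18+27+15+8+25 = 93
Dale→Juniper→Milton→Orwell→Spruce→Fern: 18+27+15+20+25 = 105
Dale→Juniper→Spruce→Fern→Milton→Orwell: 18+22+25+17+15 = 97
Dale→Juniper→Spruce→Fern→Orwell→Milton: 18+22+25+8+15 = 88
… (106 more)
Dale→Spruce→Milton→Fern→Orwell→Juniper: 4+8+17+8+12 = 49  ← best
The minimum is 49.
One shortest path: Dale → Spruce → Milton → Fern → Orwell → Juniper.

Minimum one-way distance = 49.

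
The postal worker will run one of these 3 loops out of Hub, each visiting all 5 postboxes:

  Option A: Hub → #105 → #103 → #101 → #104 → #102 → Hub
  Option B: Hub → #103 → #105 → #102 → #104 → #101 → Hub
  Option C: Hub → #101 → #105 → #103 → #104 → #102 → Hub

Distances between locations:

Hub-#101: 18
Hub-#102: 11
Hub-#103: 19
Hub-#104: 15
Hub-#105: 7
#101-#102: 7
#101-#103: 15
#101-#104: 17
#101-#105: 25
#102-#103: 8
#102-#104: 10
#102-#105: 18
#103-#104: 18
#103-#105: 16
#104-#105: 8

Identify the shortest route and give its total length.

Shortest is Option A, total 76.

Option A: 7 + 16 + 15 + 17 + 10 + 11 = 76
Option B: 19 + 16 + 18 + 10 + 17 + 18 = 98
Option C: 18 + 25 + 16 + 18 + 10 + 11 = 98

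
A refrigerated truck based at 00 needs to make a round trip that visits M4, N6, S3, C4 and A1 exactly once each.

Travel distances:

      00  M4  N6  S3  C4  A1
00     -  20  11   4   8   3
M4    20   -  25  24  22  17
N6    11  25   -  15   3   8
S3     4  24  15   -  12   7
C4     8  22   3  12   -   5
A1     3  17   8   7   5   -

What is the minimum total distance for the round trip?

Minimum total distance: 64.

There are 60 distinct closed tours to check (reversals are equivalent).
00 - M4 - N6 - S3 - C4 - A1 - 00: 20+25+15+12+5+3 = 80
00 - M4 - N6 - S3 - A1 - C4 - 00: 20+25+15+7+5+8 = 80
00 - M4 - N6 - C4 - S3 - A1 - 00: 20+25+3+12+7+3 = 70
00 - M4 - N6 - C4 - A1 - S3 - 00: 20+25+3+5+7+4 = 64
00 - M4 - N6 - A1 - S3 - C4 - 00: 20+25+8+7+12+8 = 80
00 - M4 - N6 - A1 - C4 - S3 - 00: 20+25+8+5+12+4 = 74
00 - M4 - S3 - N6 - C4 - A1 - 00: 20+24+15+3+5+3 = 70
00 - M4 - S3 - N6 - A1 - C4 - 00: 20+24+15+8+5+8 = 80
00 - M4 - S3 - C4 - N6 - A1 - 00: 20+24+12+3+8+3 = 70
00 - M4 - S3 - C4 - A1 - N6 - 00: 20+24+12+5+8+11 = 80
00 - M4 - S3 - A1 - N6 - C4 - 00: 20+24+7+8+3+8 = 70
00 - M4 - S3 - A1 - C4 - N6 - 00: 20+24+7+5+3+11 = 70
00 - M4 - C4 - N6 - S3 - A1 - 00: 20+22+3+15+7+3 = 70
00 - M4 - C4 - N6 - A1 - S3 - 00: 20+22+3+8+7+4 = 64
… (46 more)
The minimum is 64.
One optimal route: 00 → M4 → N6 → C4 → A1 → S3 → 00 (or its reverse).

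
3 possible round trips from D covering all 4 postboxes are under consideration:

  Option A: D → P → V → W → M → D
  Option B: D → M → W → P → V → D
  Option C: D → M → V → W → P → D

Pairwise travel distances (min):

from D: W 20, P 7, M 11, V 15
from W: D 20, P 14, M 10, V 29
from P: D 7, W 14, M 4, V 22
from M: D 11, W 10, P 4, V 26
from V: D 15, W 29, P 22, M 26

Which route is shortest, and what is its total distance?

Shortest is Option B, total 72 min.

Option A: 7 + 22 + 29 + 10 + 11 = 79
Option B: 11 + 10 + 14 + 22 + 15 = 72
Option C: 11 + 26 + 29 + 14 + 7 = 87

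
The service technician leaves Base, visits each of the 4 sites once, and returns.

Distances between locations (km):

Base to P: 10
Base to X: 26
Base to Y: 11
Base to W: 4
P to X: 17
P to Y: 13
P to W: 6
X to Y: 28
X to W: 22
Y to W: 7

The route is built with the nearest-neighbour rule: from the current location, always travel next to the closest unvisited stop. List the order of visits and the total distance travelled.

77 km along Base → W → P → Y → X → Base.

From Base: distances to unvisited — W=4, P=10, Y=11, X=26. Nearest is W (4).
From W: distances to unvisited — P=6, Y=7, X=22. Nearest is P (6).
From P: distances to unvisited — Y=13, X=17. Nearest is Y (13).
From Y: distances to unvisited — X=28. Nearest is X (28).
Return X→Base: 26.
Total = 4 + 6 + 13 + 28 + 26 = 77.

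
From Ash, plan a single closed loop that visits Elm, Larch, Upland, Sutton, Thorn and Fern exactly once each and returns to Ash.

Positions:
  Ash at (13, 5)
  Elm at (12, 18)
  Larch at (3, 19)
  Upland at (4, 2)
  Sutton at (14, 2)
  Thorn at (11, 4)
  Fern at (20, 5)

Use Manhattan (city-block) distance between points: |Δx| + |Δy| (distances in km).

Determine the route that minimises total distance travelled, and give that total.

With 6 stops there are 6!/2 = 360 distinct round trips (a route and its reverse cost the same).
Ash → Elm → Larch → Upland → Sutton → Thorn → Fern → Ash: 14+10+18+10+5+10+7 = 74
Ash → Elm → Larch → Upland → Sutton → Fern → Thorn → Ash: 14+10+18+10+9+10+3 = 74
Ash → Elm → Larch → Upland → Thorn → Sutton → Fern → Ash: 14+10+18+9+5+9+7 = 72
Ash → Elm → Larch → Upland → Thorn → Fern → Sutton → Ash: 14+10+18+9+10+9+4 = 74
Ash → Elm → Larch → Upland → Fern → Sutton → Thorn → Ash: 14+10+18+19+9+5+3 = 78
Ash → Elm → Larch → Upland → Fern → Thorn → Sutton → Ash: 14+10+18+19+10+5+4 = 80
Ash → Elm → Larch → Sutton → Upland → Thorn → Fern → Ash: 14+10+28+10+9+10+7 = 88
Ash → Elm → Larch → Sutton → Upland → Fern → Thorn → Ash: 14+10+28+10+19+10+3 = 94
… (352 more)
The minimum is 72.
One optimal route: Ash → Elm → Larch → Upland → Thorn → Sutton → Fern → Ash (or its reverse).

Shortest round trip = 72 km.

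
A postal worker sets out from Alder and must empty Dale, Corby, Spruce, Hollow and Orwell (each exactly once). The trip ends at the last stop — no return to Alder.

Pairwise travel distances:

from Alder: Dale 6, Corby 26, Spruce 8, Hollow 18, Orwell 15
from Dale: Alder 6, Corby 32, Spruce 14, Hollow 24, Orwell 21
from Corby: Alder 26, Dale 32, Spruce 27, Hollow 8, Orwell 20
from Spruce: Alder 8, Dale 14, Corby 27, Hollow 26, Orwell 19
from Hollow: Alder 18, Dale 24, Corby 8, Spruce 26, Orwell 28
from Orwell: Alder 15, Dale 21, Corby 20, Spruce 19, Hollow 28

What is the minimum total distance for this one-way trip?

There are 5! = 120 possible orderings.
Alder→Dale→Corby→Spruce→Hollow→Orwell: 6+32+27+26+28 = 119
Alder→Dale→Corby→Spruce→Orwell→Hollow: 6+32+27+19+28 = 112
Alder→Dale→Corby→Hollow→Spruce→Orwell: 6+32+8+26+19 = 91
Alder→Dale→Corby→Hollow→Orwell→Spruce: 6+32+8+28+19 = 93
Alder→Dale→Corby→Orwell→Spruce→Hollow: 6+32+20+19+26 = 103
Alder→Dale→Corby→Orwell→Hollow→Spruce: 6+32+20+28+26 = 112
Alder→Dale→Spruce→Corby→Hollow→Orwell: 6+14+27+8+28 = 83
Alder→Dale→Spruce→Corby→Orwell→Hollow: 6+14+27+20+28 = 95
Alder→Dale→Spruce→Hollow→Corby→Orwell: 6+14+26+8+20 = 74
Alder→Dale→Spruce→Hollow→Orwell→Corby: 6+14+26+28+20 = 94
Alder→Dale→Spruce→Orwell→Corby→Hollow: 6+14+19+20+8 = 67
Alder→Dale→Spruce→Orwell→Hollow→Corby: 6+14+19+28+8 = 75
Alder→Dale→Hollow→Corby→Spruce→Orwell: 6+24+8+27+19 = 84
Alder→Dale→Hollow→Corby→Orwell→Spruce: 6+24+8+20+19 = 77
… (106 more)
The minimum is 67.
One shortest path: Alder → Dale → Spruce → Orwell → Corby → Hollow.

Shortest open route: 67.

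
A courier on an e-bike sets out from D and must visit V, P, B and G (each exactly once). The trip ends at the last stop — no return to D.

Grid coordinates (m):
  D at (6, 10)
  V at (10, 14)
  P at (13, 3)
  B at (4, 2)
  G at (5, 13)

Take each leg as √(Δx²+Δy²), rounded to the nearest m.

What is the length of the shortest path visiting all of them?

Shortest open route: 28 m.

There are 4! = 24 possible orderings.
D - V - P - B - G: 6+11+9+11 = 37
D - V - P - G - B: 6+11+13+11 = 41
D - V - B - P - G: 6+13+9+13 = 41
D - V - B - G - P: 6+13+11+13 = 43
D - V - G - P - B: 6+5+13+9 = 33
D - V - G - B - P: 6+5+11+9 = 31
D - P - V - B - G: 10+11+13+11 = 45
D - P - V - G - B: 10+11+5+11 = 37
D - P - B - V - G: 10+9+13+5 = 37
D - P - B - G - V: 10+9+11+5 = 35
D - P - G - V - B: 10+13+5+13 = 41
D - P - G - B - V: 10+13+11+13 = 47
D - B - V - P - G: 8+13+11+13 = 45
D - B - V - G - P: 8+13+5+13 = 39
… (10 more)
D - G - V - P - B: 3+5+11+9 = 28  ← best
The minimum is 28.
One shortest path: D → G → V → P → B.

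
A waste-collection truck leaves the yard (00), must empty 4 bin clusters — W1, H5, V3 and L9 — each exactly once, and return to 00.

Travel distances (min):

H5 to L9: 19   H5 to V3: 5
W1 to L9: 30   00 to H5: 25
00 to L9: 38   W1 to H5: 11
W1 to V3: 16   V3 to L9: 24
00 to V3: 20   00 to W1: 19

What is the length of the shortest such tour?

93 min — the shortest possible round trip.

There are 12 distinct closed tours to check (reversals are equivalent).
00→W1→H5→V3→L9→00: 19+11+5+24+38 = 97
00→W1→H5→L9→V3→00: 19+11+19+24+20 = 93
00→W1→V3→H5→L9→00: 19+16+5+19+38 = 97
00→W1→V3→L9→H5→00: 19+16+24+19+25 = 103
00→W1→L9→H5→V3→00: 19+30+19+5+20 = 93
00→W1→L9→V3→H5→00: 19+30+24+5+25 = 103
00→H5→W1→V3→L9→00: 25+11+16+24+38 = 114
00→H5→W1→L9→V3→00: 25+11+30+24+20 = 110
00→H5→V3→W1→L9→00: 25+5+16+30+38 = 114
00→H5→L9→W1→V3→00: 25+19+30+16+20 = 110
00→V3→W1→H5→L9→00: 20+16+11+19+38 = 104
00→V3→H5→W1→L9→00: 20+5+11+30+38 = 104
The minimum is 93.
One optimal route: 00 → W1 → H5 → L9 → V3 → 00 (or its reverse).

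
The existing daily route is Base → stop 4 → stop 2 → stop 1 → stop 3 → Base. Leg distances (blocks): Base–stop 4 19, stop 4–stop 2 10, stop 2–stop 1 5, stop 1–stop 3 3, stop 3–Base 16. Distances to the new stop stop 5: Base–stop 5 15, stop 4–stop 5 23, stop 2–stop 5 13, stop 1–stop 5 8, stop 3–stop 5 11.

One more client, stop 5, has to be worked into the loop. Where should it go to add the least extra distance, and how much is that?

Insertion cost between consecutive stops i–j is d(i,stop 5) + d(stop 5,j) − d(i,j):
  between Base and stop 4: 15 + 23 − 19 = 19
  between stop 4 and stop 2: 23 + 13 − 10 = 26
  between stop 2 and stop 1: 13 + 8 − 5 = 16
  between stop 1 and stop 3: 8 + 11 − 3 = 16
  between stop 3 and Base: 11 + 15 − 16 = 10
Cheapest insertion is between stop 3 and Base, adding 10.
New total = 53 + 10 = 63.

+10 blocks — insert stop 5 between stop 3 and Base.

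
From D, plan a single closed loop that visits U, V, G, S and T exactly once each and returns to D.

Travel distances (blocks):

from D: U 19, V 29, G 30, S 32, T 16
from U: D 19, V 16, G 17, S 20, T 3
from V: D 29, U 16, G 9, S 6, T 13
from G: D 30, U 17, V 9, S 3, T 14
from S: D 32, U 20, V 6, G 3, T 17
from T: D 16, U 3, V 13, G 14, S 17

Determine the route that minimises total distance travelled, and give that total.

With 5 stops there are 5!/2 = 60 distinct round trips (a route and its reverse cost the same).
D→U→V→G→S→T→D: 19+16+9+3+17+16 = 80
D→U→V→G→T→S→D: 19+16+9+14+17+32 = 107
D→U→V→S→G→T→D: 19+16+6+3+14+16 = 74
D→U→V→S→T→G→D: 19+16+6+17+14+30 = 102
D→U→V→T→G→S→D: 19+16+13+14+3+32 = 97
D→U→V→T→S→G→D: 19+16+13+17+3+30 = 98
D→U→G→V→S→T→D: 19+17+9+6+17+16 = 84
D→U→G→V→T→S→D: 19+17+9+13+17+32 = 107
D→U→G→S→V→T→D: 19+17+3+6+13+16 = 74
D→U→G→S→T→V→D: 19+17+3+17+13+29 = 98
D→U→G→T→V→S→D: 19+17+14+13+6+32 = 101
D→U→G→T→S→V→D: 19+17+14+17+6+29 = 102
D→U→S→V→G→T→D: 19+20+6+9+14+16 = 84
D→U→S→V→T→G→D: 19+20+6+13+14+30 = 102
… (46 more)
The minimum is 74.
One optimal route: D → U → V → S → G → T → D (or its reverse).

Minimum total distance: 74 blocks.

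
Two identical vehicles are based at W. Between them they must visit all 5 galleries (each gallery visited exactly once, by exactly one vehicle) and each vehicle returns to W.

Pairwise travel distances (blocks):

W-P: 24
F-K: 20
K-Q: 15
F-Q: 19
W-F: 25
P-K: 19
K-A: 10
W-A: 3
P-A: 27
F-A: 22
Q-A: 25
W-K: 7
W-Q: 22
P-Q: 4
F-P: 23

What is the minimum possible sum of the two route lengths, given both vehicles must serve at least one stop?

There are 2^4 − 1 = 15 ways to divide the 5 stops into two non-empty groups. For each, the best each vehicle can do is its own shortest tour through its group:
  {F} + {P, K, Q, A}: 50 + 56 = 106
  {P} + {F, K, Q, A}: 48 + 66 = 114
  {F, P} + {K, Q, A}: 72 + 50 = 122
  {K} + {F, P, Q, A}: 14 + 72 = 86
  {F, K} + {P, Q, A}: 52 + 56 = 108
  {P, K} + {F, Q, A}: 50 + 66 = 116
  … (15 splits in total)
  {F, P, K, Q} + {A}: 74 + 6 = 80  ← best
Best: vehicle 1 W → F → P → Q → K → W = 74; vehicle 2 W → A → W = 6; combined 80.

Minimum combined distance: 80 blocks.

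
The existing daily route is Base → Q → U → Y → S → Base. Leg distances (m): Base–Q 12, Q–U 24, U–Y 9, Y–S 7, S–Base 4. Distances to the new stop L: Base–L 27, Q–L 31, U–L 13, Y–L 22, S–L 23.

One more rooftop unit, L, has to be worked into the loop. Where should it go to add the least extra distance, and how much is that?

Insertion cost between consecutive stops i–j is d(i,L) + d(L,j) − d(i,j):
  between Base and Q: 27 + 31 − 12 = 46
  between Q and U: 31 + 13 − 24 = 20
  between U and Y: 13 + 22 − 9 = 26
  between Y and S: 22 + 23 − 7 = 38
  between S and Base: 23 + 27 − 4 = 46
Cheapest insertion is between Q and U, adding 20.
New total = 56 + 20 = 76.

Minimum extra distance: 20 m, inserting L between Q and U.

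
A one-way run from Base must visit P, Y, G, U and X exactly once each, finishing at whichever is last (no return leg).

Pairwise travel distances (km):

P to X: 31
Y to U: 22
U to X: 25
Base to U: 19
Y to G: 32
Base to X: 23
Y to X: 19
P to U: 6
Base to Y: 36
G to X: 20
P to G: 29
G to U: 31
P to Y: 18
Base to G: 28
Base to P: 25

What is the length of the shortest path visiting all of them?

There are 5! = 120 possible orderings.
Base → P → Y → G → U → X: 25+18+32+31+25 = 131
Base → P → Y → G → X → U: 25+18+32+20+25 = 120
Base → P → Y → U → G → X: 25+18+22+31+20 = 116
Base → P → Y → U → X → G: 25+18+22+25+20 = 110
Base → P → Y → X → G → U: 25+18+19+20+31 = 113
Base → P → Y → X → U → G: 25+18+19+25+31 = 118
Base → P → G → Y → U → X: 25+29+32+22+25 = 133
Base → P → G → Y → X → U: 25+29+32+19+25 = 130
Base → P → G → U → Y → X: 25+29+31+22+19 = 126
Base → P → G → U → X → Y: 25+29+31+25+19 = 129
Base → P → G → X → Y → U: 25+29+20+19+22 = 115
Base → P → G → X → U → Y: 25+29+20+25+22 = 121
Base → P → U → Y → G → X: 25+6+22+32+20 = 105
Base → P → U → Y → X → G: 25+6+22+19+20 = 92
… (106 more)
Base → U → P → Y → X → G: 19+6+18+19+20 = 82  ← best
The minimum is 82.
One shortest path: Base → U → P → Y → X → G.

Minimum one-way distance = 82 km.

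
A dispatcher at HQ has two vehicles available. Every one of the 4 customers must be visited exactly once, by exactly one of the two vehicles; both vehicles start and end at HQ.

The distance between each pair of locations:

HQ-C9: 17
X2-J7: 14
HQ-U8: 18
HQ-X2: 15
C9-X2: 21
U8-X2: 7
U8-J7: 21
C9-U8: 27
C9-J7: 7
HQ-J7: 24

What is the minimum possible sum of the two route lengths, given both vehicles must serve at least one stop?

Minimum combined distance: 88.

Try each way of splitting the stops between the two vehicles (each non-empty) and, for each split, find the best tour for each vehicle:
  {C9} + {U8, X2, J7}: 34 + 63 = 97
  {U8} + {C9, X2, J7}: 36 + 53 = 89
  {C9, U8} + {X2, J7}: 62 + 53 = 115
  {X2} + {C9, U8, J7}: 30 + 63 = 93
  {C9, X2} + {U8, J7}: 53 + 63 = 116
  {U8, X2} + {C9, J7}: 40 + 48 = 88
  … (7 splits in total)
Best: vehicle 1 HQ → U8 → X2 → HQ = 40; vehicle 2 HQ → C9 → J7 → HQ = 48; combined 88.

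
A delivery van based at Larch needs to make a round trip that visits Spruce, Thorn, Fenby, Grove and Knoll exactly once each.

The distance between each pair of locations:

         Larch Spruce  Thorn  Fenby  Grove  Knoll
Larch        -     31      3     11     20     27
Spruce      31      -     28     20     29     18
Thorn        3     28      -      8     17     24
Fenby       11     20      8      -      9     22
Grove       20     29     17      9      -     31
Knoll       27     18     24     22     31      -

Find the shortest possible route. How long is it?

Shortest round trip = 94.

There are 60 distinct closed tours to check (reversals are equivalent).
Larch → Spruce → Thorn → Fenby → Grove → Knoll → Larch: 31+28+8+9+31+27 = 134
Larch → Spruce → Thorn → Fenby → Knoll → Grove → Larch: 31+28+8+22+31+20 = 140
Larch → Spruce → Thorn → Grove → Fenby → Knoll → Larch: 31+28+17+9+22+27 = 134
Larch → Spruce → Thorn → Grove → Knoll → Fenby → Larch: 31+28+17+31+22+11 = 140
Larch → Spruce → Thorn → Knoll → Fenby → Grove → Larch: 31+28+24+22+9+20 = 134
Larch → Spruce → Thorn → Knoll → Grove → Fenby → Larch: 31+28+24+31+9+11 = 134
Larch → Spruce → Fenby → Thorn → Grove → Knoll → Larch: 31+20+8+17+31+27 = 134
Larch → Spruce → Fenby → Thorn → Knoll → Grove → Larch: 31+20+8+24+31+20 = 134
Larch → Spruce → Fenby → Grove → Thorn → Knoll → Larch: 31+20+9+17+24+27 = 128
Larch → Spruce → Fenby → Grove → Knoll → Thorn → Larch: 31+20+9+31+24+3 = 118
Larch → Spruce → Fenby → Knoll → Thorn → Grove → Larch: 31+20+22+24+17+20 = 134
Larch → Spruce → Fenby → Knoll → Grove → Thorn → Larch: 31+20+22+31+17+3 = 124
Larch → Spruce → Grove → Thorn → Fenby → Knoll → Larch: 31+29+17+8+22+27 = 134
Larch → Spruce → Grove → Thorn → Knoll → Fenby → Larch: 31+29+17+24+22+11 = 134
… (46 more)
Larch → Thorn → Fenby → Grove → Spruce → Knoll → Larch: 3+8+9+29+18+27 = 94  ← best
The minimum is 94.
One optimal route: Larch → Thorn → Fenby → Grove → Spruce → Knoll → Larch (or its reverse).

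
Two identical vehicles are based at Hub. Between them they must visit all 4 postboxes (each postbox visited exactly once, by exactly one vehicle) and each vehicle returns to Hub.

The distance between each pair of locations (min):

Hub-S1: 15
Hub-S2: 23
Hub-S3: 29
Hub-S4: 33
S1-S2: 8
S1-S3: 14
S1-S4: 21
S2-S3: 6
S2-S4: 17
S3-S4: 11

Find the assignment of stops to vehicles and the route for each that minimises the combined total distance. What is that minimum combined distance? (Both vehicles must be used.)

Minimum combined distance: 103 min.

Try each way of splitting the stops between the two vehicles (each non-empty) and, for each split, find the best tour for each vehicle:
  {S1} + {S2, S3, S4}: 30 + 73 = 103
  {S2} + {S1, S3, S4}: 46 + 73 = 119
  {S1, S2} + {S3, S4}: 46 + 73 = 119
  {S3} + {S1, S2, S4}: 58 + 73 = 131
  {S1, S3} + {S2, S4}: 58 + 73 = 131
  {S2, S3} + {S1, S4}: 58 + 69 = 127
  … (7 splits in total)
Best: vehicle 1 Hub → S1 → Hub = 30; vehicle 2 Hub → S2 → S3 → S4 → Hub = 73; combined 103.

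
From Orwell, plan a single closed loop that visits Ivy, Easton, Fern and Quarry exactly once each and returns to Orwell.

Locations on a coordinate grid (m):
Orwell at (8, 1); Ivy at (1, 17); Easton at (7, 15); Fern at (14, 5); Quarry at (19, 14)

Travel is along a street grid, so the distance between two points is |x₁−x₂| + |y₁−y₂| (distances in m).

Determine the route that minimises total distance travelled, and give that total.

With 4 stops there are 4!/2 = 12 distinct round trips (a route and its reverse cost the same).
Orwell-Ivy-Easton-Fern-Quarry-Orwell: 23+8+17+14+24 = 86
Orwell-Ivy-Easton-Quarry-Fern-Orwell: 23+8+13+14+10 = 68
Orwell-Ivy-Fern-Easton-Quarry-Orwell: 23+25+17+13+24 = 102
Orwell-Ivy-Fern-Quarry-Easton-Orwell: 23+25+14+13+15 = 90
Orwell-Ivy-Quarry-Easton-Fern-Orwell: 23+21+13+17+10 = 84
Orwell-Ivy-Quarry-Fern-Easton-Orwell: 23+21+14+17+15 = 90
Orwell-Easton-Ivy-Fern-Quarry-Orwell: 15+8+25+14+24 = 86
Orwell-Easton-Ivy-Quarry-Fern-Orwell: 15+8+21+14+10 = 68
Orwell-Easton-Fern-Ivy-Quarry-Orwell: 15+17+25+21+24 = 102
Orwell-Easton-Quarry-Ivy-Fern-Orwell: 15+13+21+25+10 = 84
Orwell-Fern-Ivy-Easton-Quarry-Orwell: 10+25+8+13+24 = 80
Orwell-Fern-Easton-Ivy-Quarry-Orwell: 10+17+8+21+24 = 80
The minimum is 68.
One optimal route: Orwell → Ivy → Easton → Quarry → Fern → Orwell (or its reverse).

Minimum total distance: 68 m.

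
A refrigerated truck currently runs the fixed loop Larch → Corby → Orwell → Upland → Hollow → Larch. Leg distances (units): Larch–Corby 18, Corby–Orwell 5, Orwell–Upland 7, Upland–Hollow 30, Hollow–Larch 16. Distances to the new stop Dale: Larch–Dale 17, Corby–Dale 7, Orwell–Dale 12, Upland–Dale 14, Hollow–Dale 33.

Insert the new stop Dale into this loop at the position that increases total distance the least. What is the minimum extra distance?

Insertion cost between consecutive stops i–j is d(i,Dale) + d(Dale,j) − d(i,j):
  between Larch and Corby: 17 + 7 − 18 = 6
  between Corby and Orwell: 7 + 12 − 5 = 14
  between Orwell and Upland: 12 + 14 − 7 = 19
  between Upland and Hollow: 14 + 33 − 30 = 17
  between Hollow and Larch: 33 + 17 − 16 = 34
Cheapest insertion is between Larch and Corby, adding 6.
New total = 76 + 6 = 82.

Adding 6 by placing Dale on the Larch–Corby leg.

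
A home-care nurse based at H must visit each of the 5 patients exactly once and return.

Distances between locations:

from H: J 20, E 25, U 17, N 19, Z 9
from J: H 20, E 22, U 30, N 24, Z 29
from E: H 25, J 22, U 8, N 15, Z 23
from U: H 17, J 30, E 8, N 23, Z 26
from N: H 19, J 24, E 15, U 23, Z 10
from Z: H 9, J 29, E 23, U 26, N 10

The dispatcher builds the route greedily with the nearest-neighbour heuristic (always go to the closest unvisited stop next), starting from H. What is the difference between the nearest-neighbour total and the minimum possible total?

From H: Z=9, U=17, N=19, J=20, E=25 → choose Z (9).
From Z: N=10, E=23, U=26, J=29 → choose N (10).
From N: E=15, U=23, J=24 → choose E (15).
From E: U=8, J=22 → choose U (8).
From U: J=30 → choose J (30).
NN route H → Z → N → E → U → J → H costs 92.
Optimal: H → U → E → J → N → Z → H costs 90 (by enumerating all 60 distinct tours).
Excess = 92 − 90 = 2.

Excess over optimum: 2.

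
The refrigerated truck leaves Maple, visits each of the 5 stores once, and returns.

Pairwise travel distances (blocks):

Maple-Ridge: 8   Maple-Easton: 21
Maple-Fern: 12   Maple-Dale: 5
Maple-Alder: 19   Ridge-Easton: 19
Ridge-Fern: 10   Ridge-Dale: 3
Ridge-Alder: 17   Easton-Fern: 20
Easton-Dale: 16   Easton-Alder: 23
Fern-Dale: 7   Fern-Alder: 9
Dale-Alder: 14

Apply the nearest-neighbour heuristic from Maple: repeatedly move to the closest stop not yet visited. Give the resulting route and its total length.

Total distance 71 blocks via the nearest-neighbour route Maple → Dale → Ridge → Fern → Alder → Easton → Maple.

Maple → [Dale:5 / Ridge:8 / Fern:12 / Alder:19 / Easton:21] → Dale (5)
Dale → [Ridge:3 / Fern:7 / Alder:14 / Easton:16] → Ridge (3)
Ridge → [Fern:10 / Alder:17 / Easton:19] → Fern (10)
Fern → [Alder:9 / Easton:20] → Alder (9)
Alder → [Easton:23] → Easton (23)
Return Easton→Maple: 21.
Total = 5 + 3 + 10 + 9 + 23 + 21 = 71.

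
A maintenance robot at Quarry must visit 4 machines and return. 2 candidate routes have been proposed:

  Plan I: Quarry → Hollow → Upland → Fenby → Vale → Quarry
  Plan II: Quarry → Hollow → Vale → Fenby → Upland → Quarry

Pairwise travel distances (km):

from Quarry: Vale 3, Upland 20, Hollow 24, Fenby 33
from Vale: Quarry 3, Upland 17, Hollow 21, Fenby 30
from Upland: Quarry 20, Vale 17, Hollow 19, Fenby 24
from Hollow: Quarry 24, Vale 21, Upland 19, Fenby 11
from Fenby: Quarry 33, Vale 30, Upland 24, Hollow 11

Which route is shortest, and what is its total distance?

Plan I: 24 + 19 + 24 + 30 + 3 = 100
Plan II: 24 + 21 + 30 + 24 + 20 = 119

Shortest is Plan I, total 100 km.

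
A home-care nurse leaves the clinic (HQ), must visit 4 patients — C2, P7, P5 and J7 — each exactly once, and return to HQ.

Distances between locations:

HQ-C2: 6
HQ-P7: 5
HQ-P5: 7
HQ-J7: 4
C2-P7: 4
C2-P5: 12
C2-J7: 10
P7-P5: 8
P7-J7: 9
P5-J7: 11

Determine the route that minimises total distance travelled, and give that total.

33 — the shortest possible round trip.

HQ - C2 - P7 - P5 - J7 - HQ: 6+4+8+11+4 = 33
HQ - C2 - P7 - J7 - P5 - HQ: 6+4+9+11+7 = 37
HQ - C2 - P5 - P7 - J7 - HQ: 6+12+8+9+4 = 39
HQ - C2 - P5 - J7 - P7 - HQ: 6+12+11+9+5 = 43
HQ - C2 - J7 - P7 - P5 - HQ: 6+10+9+8+7 = 40
HQ - C2 - J7 - P5 - P7 - HQ: 6+10+11+8+5 = 40
HQ - P7 - C2 - P5 - J7 - HQ: 5+4+12+11+4 = 36
HQ - P7 - C2 - J7 - P5 - HQ: 5+4+10+11+7 = 37
HQ - P7 - P5 - C2 - J7 - HQ: 5+8+12+10+4 = 39
HQ - P7 - J7 - C2 - P5 - HQ: 5+9+10+12+7 = 43
HQ - P5 - C2 - P7 - J7 - HQ: 7+12+4+9+4 = 36
HQ - P5 - P7 - C2 - J7 - HQ: 7+8+4+10+4 = 33
The minimum is 33.
One optimal route: HQ → C2 → P7 → P5 → J7 → HQ (or its reverse).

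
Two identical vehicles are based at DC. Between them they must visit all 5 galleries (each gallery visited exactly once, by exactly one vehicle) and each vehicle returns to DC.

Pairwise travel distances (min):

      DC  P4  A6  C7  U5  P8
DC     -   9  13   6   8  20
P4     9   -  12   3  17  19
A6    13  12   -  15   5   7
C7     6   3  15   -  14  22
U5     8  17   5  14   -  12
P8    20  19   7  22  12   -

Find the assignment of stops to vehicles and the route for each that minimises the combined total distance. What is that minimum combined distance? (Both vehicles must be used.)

Minimum combined distance: 58 min.

Check every non-empty split of the stops between the two vehicles; for each half take its own optimal tour:
  {P4} + {A6, C7, U5, P8}: 18 + 48 = 66
  {A6} + {P4, C7, U5, P8}: 26 + 48 = 74
  {P4, A6} + {C7, U5, P8}: 34 + 48 = 82
  {C7} + {P4, A6, U5, P8}: 12 + 48 = 60
  {P4, C7} + {A6, U5, P8}: 18 + 40 = 58
  {A6, C7} + {P4, U5, P8}: 34 + 48 = 82
  … (15 splits in total)
Best: vehicle 1 DC → P4 → C7 → DC = 18; vehicle 2 DC → A6 → P8 → U5 → DC = 40; combined 58.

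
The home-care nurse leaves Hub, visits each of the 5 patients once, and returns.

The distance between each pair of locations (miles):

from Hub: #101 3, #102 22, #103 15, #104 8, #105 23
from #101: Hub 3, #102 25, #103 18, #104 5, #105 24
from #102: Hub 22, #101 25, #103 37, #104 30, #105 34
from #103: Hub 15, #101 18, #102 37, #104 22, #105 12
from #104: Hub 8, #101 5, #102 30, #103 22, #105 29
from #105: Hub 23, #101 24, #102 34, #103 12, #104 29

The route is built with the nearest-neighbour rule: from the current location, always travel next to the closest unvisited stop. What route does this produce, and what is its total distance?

Total distance 98 miles via the nearest-neighbour route Hub → #101 → #104 → #103 → #105 → #102 → Hub.

At Hub the remaining stops are #101 3, #104 8, #103 15, #102 22, #105 23; go to #101.
At #101 the remaining stops are #104 5, #103 18, #105 24, #102 25; go to #104.
At #104 the remaining stops are #103 22, #105 29, #102 30; go to #103.
At #103 the remaining stops are #105 12, #102 37; go to #105.
At #105 the remaining stops are #102 34; go to #102.
Return #102→Hub: 22.
Total = 3 + 5 + 22 + 12 + 34 + 22 = 98.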